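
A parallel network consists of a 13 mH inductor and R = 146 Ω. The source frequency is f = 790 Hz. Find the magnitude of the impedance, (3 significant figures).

ω = 2πf = 4964 rad/s
X_L = ωL = 64.5 Ω
Parallel: admittances add. Y = 1/R + 1/(jωL)
Y = (0.00685 − j0.0155) S
|Y| = 0.0169 S → |Z| = 1/|Y| = 59.0 Ω, ∠Z = −∠Y = 66.2°

59.0 Ω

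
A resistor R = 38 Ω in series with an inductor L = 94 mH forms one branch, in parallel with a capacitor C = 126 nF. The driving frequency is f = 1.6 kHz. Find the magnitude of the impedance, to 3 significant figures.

ω = 2πf = 10050 rad/s
X_L = ωL = 945 Ω
X_C = 1/(ωC) = 789 Ω
Branch 1 (R+jX_L): Z₁ = 38.0 + j945 Ω, |Z₁| = 946 Ω
Branch 2 (−jX_C): Z₂ = −j789 Ω
Parallel: Z = Z₁Z₂/(Z₁+Z₂), |Z| = 4660 Ω, ∠Z = -78.6°

4660 Ω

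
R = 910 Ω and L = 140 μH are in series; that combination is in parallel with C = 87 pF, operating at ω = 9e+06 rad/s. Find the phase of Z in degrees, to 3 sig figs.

X_L = ωL = 1260 Ω
X_C = 1/(ωC) = 1280 Ω
Branch 1 (R+jX_L): Z₁ = 910 + j1260 Ω, |Z₁| = 1550 Ω
Branch 2 (−jX_C): Z₂ = −j1280 Ω
Parallel: Z = Z₁Z₂/(Z₁+Z₂), |Z| = 2180 Ω, ∠Z = -34.8°

-34.8°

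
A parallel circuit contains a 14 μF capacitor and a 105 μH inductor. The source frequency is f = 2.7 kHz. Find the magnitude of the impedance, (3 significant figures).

3.09 Ω

ω = 2πf = 16960 rad/s
X_L = ωL = 1.78 Ω
X_C = 1/(ωC) = 4.21 Ω
Parallel: admittances add. Y = 1/(jωL) + jωC
Y = (0 − j0.324) S
|Y| = 0.324 S → |Z| = 1/|Y| = 3.09 Ω, ∠Z = −∠Y = 90.0°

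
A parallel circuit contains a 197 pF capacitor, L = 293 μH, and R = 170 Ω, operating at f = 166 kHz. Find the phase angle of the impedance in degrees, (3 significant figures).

27.5°

ω = 2πf = 1.043e+06 rad/s
X_L = ωL = 306 Ω
X_C = 1/(ωC) = 4870 Ω
Parallel: admittances add. Y = 1/R + 1/(jωL) + jωC
Y = (0.00588 − j0.00307) S
|Y| = 0.00663 S → |Z| = 1/|Y| = 151 Ω, ∠Z = −∠Y = 27.5°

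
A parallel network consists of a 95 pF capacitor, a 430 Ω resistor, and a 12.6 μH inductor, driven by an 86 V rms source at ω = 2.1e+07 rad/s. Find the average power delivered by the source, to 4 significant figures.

X_L = ωL = 264.6 Ω
X_C = 1/(ωC) = 501.3 Ω
Parallel: admittances add. Y = 1/R + 1/(jωL) + jωC
Y = (0.002326 − j0.001784) S
|Y| = 0.002931 S → |Z| = 1/|Y| = 341.2 Ω, ∠Z = −∠Y = 37.50°
I = V/|Z| = 252.1 mA
P = VI cos φ = 86 × 0.2521 × cos(37.50°) = 17.20 W

17.20 W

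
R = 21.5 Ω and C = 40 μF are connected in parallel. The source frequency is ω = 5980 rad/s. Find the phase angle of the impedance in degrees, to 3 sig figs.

-79.0°

X_C = 1/(ωC) = 4.18 Ω
Parallel: admittances add. Y = 1/R + jωC
Y = (0.0465 + j0.239) S
|Y| = 0.244 S → |Z| = 1/|Y| = 4.10 Ω, ∠Z = −∠Y = -79.0°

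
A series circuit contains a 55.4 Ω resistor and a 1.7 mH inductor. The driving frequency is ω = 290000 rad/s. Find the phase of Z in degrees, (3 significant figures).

83.6°

X_L = ωL = 493 Ω
Z = 55.4 + j493 Ω
|Z| = √(55.4² + 493²) = 496 Ω
∠Z = arctan(493/55.4) = 83.6°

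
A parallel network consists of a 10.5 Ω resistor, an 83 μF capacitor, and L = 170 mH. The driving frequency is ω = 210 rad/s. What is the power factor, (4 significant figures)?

X_L = ωL = 35.70 Ω
X_C = 1/(ωC) = 57.37 Ω
Parallel: admittances add. Y = 1/R + 1/(jωL) + jωC
Y = (0.09524 − j0.01058) S
|Y| = 0.09582 S → |Z| = 1/|Y| = 10.44 Ω, ∠Z = −∠Y = 6.340°
cos φ = cos(6.340°) = 0.9939

0.9939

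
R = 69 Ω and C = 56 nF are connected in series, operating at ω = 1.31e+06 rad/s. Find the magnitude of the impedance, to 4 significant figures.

70.33 Ω

X_C = 1/(ωC) = 13.63 Ω
Z = 69.00 − j13.63 Ω
|Z| = √(69.00² + 13.63²) = 70.33 Ω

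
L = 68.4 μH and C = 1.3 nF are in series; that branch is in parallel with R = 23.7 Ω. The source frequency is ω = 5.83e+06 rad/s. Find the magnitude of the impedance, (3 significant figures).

X_L = ωL = 399 Ω
X_C = 1/(ωC) = 132 Ω
Branch 1: Z₁ = R = 23.7 Ω
Branch 2 (series LC): Z₂ = j(X_L − X_C) = j267 Ω
Parallel: Z = Z₁Z₂/(Z₁+Z₂), |Z| = 23.6 Ω, ∠Z = 5.08°

23.6 Ω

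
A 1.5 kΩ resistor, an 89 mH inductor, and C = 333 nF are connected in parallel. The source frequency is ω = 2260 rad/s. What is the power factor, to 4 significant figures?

0.1561

X_L = ωL = 201.1 Ω
X_C = 1/(ωC) = 1329 Ω
Parallel: admittances add. Y = 1/R + 1/(jωL) + jωC
Y = (0.0006667 − j0.004219) S
|Y| = 0.004271 S → |Z| = 1/|Y| = 234.1 Ω, ∠Z = −∠Y = 81.02°
cos φ = cos(81.02°) = 0.1561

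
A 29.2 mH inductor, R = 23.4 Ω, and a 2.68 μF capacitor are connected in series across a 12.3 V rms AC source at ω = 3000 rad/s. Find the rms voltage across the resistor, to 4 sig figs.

6.603 V

X_L = ωL = 87.60 Ω
X_C = 1/(ωC) = 124.4 Ω
Net reactance X = X_L − X_C = -36.78 Ω
Z = 23.40 − j36.78 Ω
|Z| = √(23.40² + 36.78²) = 43.59 Ω
I = V/|Z| = 282.2 mA
V_R = I·|Z_R| = 0.2822 × 23.40 = 6.603 V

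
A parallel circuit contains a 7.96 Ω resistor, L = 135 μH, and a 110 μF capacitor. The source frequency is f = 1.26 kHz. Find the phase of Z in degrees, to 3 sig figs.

27.3°

ω = 2πf = 7917 rad/s
X_L = ωL = 1.07 Ω
X_C = 1/(ωC) = 1.15 Ω
Parallel: admittances add. Y = 1/R + 1/(jωL) + jωC
Y = (0.126 − j0.0648) S
|Y| = 0.141 S → |Z| = 1/|Y| = 7.07 Ω, ∠Z = −∠Y = 27.3°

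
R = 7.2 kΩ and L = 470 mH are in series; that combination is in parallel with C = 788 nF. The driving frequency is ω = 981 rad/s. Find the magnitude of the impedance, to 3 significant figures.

1290 Ω

X_L = ωL = 461 Ω
X_C = 1/(ωC) = 1290 Ω
Branch 1 (R+jX_L): Z₁ = 7200 + j461 Ω, |Z₁| = 7210 Ω
Branch 2 (−jX_C): Z₂ = −j1290 Ω
Parallel: Z = Z₁Z₂/(Z₁+Z₂), |Z| = 1290 Ω, ∠Z = -79.7°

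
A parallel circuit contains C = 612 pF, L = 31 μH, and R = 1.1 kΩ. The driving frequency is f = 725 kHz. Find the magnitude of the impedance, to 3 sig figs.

ω = 2πf = 4.555e+06 rad/s
X_L = ωL = 141 Ω
X_C = 1/(ωC) = 359 Ω
Parallel: admittances add. Y = 1/R + 1/(jωL) + jωC
Y = (0.000909 − j0.00429) S
|Y| = 0.00439 S → |Z| = 1/|Y| = 228 Ω, ∠Z = −∠Y = 78.0°

228 Ω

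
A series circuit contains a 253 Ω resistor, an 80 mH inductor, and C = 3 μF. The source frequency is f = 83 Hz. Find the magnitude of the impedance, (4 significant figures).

648.8 Ω

ω = 2πf = 521.5 rad/s
X_L = ωL = 41.72 Ω
X_C = 1/(ωC) = 639.2 Ω
Net reactance X = X_L − X_C = -597.5 Ω
Z = 253.0 − j597.5 Ω
|Z| = √(253.0² + 597.5²) = 648.8 Ω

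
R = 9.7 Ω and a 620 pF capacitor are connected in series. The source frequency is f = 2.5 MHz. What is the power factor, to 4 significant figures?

ω = 2πf = 1.571e+07 rad/s
X_C = 1/(ωC) = 102.7 Ω
Z = 9.700 − j102.7 Ω
|Z| = √(9.700² + 102.7²) = 103.1 Ω
∠Z = arctan(-102.7/9.700) = -84.60°
cos φ = cos(-84.60°) = 0.09405

0.09405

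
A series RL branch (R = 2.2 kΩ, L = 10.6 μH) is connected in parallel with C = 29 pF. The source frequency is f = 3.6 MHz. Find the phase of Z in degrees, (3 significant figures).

ω = 2πf = 2.262e+07 rad/s
X_L = ωL = 240 Ω
X_C = 1/(ωC) = 1520 Ω
Branch 1 (R+jX_L): Z₁ = 2200 + j240 Ω, |Z₁| = 2210 Ω
Branch 2 (−jX_C): Z₂ = −j1520 Ω
Parallel: Z = Z₁Z₂/(Z₁+Z₂), |Z| = 1320 Ω, ∠Z = -53.5°

-53.5°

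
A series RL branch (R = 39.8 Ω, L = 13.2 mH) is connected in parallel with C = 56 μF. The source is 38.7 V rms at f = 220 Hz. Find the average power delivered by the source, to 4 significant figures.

ω = 2πf = 1382 rad/s
X_L = ωL = 18.25 Ω
X_C = 1/(ωC) = 12.92 Ω
Branch 1 (R+jX_L): Z₁ = 39.80 + j18.25 Ω, |Z₁| = 43.78 Ω
Branch 2 (−jX_C): Z₂ = −j12.92 Ω
Parallel: Z = Z₁Z₂/(Z₁+Z₂), |Z| = 14.09 Ω, ∠Z = -73.00°
I = V/|Z| = 2.747 A
P = VI cos φ = 38.7 × 2.747 × cos(-73.00°) = 31.09 W

31.09 W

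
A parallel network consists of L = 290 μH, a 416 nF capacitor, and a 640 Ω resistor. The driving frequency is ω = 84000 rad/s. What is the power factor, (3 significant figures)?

0.248

X_L = ωL = 24.4 Ω
X_C = 1/(ωC) = 28.6 Ω
Parallel: admittances add. Y = 1/R + 1/(jωL) + jωC
Y = (0.00156 − j0.00611) S
|Y| = 0.00630 S → |Z| = 1/|Y| = 159 Ω, ∠Z = −∠Y = 75.6°
cos φ = cos(75.6°) = 0.248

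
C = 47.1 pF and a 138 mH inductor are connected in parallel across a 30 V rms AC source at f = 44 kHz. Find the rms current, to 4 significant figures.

395.7 μA

ω = 2πf = 276500 rad/s
X_L = ωL = 38150 Ω
X_C = 1/(ωC) = 76800 Ω
Parallel: admittances add. Y = 1/(jωL) + jωC
Y = (0 − j1.319e-05) S
|Y| = 1.319e-05 S → |Z| = 1/|Y| = 75810 Ω, ∠Z = −∠Y = 90.00°
I = V/|Z| = 30/75810 = 395.7 μA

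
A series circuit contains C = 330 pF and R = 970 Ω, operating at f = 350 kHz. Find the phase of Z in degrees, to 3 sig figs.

-54.9°

ω = 2πf = 2.199e+06 rad/s
X_C = 1/(ωC) = 1380 Ω
Z = 970 − j1380 Ω
|Z| = √(970² + 1380²) = 1690 Ω
∠Z = arctan(-1380/970) = -54.9°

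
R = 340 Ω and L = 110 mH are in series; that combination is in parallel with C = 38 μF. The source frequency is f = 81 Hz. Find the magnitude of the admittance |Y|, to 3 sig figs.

ω = 2πf = 508.9 rad/s
X_L = ωL = 56.0 Ω
X_C = 1/(ωC) = 51.7 Ω
Branch 1 (R+jX_L): Z₁ = 340 + j56.0 Ω, |Z₁| = 345 Ω
Branch 2 (−jX_C): Z₂ = −j51.7 Ω
Parallel: Z = Z₁Z₂/(Z₁+Z₂), |Z| = 52.4 Ω, ∠Z = -81.4°
|Y| = 1/|Z| = 19.1 mS

19.1 mS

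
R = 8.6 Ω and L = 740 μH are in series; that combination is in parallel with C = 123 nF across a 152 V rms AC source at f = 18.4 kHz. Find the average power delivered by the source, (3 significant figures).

ω = 2πf = 115600 rad/s
X_L = ωL = 85.6 Ω
X_C = 1/(ωC) = 70.3 Ω
Branch 1 (R+jX_L): Z₁ = 8.60 + j85.6 Ω, |Z₁| = 86.0 Ω
Branch 2 (−jX_C): Z₂ = −j70.3 Ω
Parallel: Z = Z₁Z₂/(Z₁+Z₂), |Z| = 346 Ω, ∠Z = -66.3°
I = V/|Z| = 440 mA
P = VI cos φ = 152 × 0.440 × cos(-66.3°) = 26.9 W

26.9 W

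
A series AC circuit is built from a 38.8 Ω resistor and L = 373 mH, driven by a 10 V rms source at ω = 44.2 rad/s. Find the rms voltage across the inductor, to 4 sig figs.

3.911 V

X_L = ωL = 16.49 Ω
Z = 38.80 + j16.49 Ω
|Z| = √(38.80² + 16.49²) = 42.16 Ω
I = V/|Z| = 237.2 mA
V_L = I·|Z_L| = 0.2372 × 16.49 = 3.911 V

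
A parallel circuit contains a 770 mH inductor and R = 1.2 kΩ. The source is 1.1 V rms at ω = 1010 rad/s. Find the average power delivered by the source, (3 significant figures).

X_L = ωL = 778 Ω
Parallel: admittances add. Y = 1/R + 1/(jωL)
Y = (0.000833 − j0.00129) S
|Y| = 0.00153 S → |Z| = 1/|Y| = 653 Ω, ∠Z = −∠Y = 57.1°
I = V/|Z| = 1.69 mA
P = VI cos φ = 1.1 × 0.00169 × cos(57.1°) = 1.01 mW

1.01 mW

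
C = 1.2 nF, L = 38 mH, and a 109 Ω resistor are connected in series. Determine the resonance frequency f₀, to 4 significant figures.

23.57 kHz

ω₀ = 1/√(LC) = 1/√(0.038 × 1.2e-09) = 148100 rad/s
f₀ = ω₀/(2π) = 23.57 kHz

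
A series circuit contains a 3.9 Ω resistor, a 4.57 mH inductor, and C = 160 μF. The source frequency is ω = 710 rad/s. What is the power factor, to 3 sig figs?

X_L = ωL = 3.24 Ω
X_C = 1/(ωC) = 8.80 Ω
Net reactance X = X_L − X_C = -5.56 Ω
Z = 3.90 − j5.56 Ω
|Z| = √(3.90² + 5.56²) = 6.79 Ω
∠Z = arctan(-5.56/3.90) = -54.9°
cos φ = cos(-54.9°) = 0.574

0.574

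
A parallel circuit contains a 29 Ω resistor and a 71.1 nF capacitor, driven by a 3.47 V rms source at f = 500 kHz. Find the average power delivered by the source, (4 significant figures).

415.2 mW

ω = 2πf = 3.142e+06 rad/s
X_C = 1/(ωC) = 4.477 Ω
Parallel: admittances add. Y = 1/R + jωC
Y = (0.03448 + j0.2234) S
|Y| = 0.2260 S → |Z| = 1/|Y| = 4.425 Ω, ∠Z = −∠Y = -81.22°
I = V/|Z| = 784.3 mA
P = VI cos φ = 3.47 × 0.7843 × cos(-81.22°) = 415.2 mW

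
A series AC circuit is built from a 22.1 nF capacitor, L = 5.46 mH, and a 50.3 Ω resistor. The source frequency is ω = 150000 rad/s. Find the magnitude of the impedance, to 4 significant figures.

519.8 Ω

X_L = ωL = 819.0 Ω
X_C = 1/(ωC) = 301.7 Ω
Net reactance X = X_L − X_C = 517.3 Ω
Z = 50.30 + j517.3 Ω
|Z| = √(50.30² + 517.3²) = 519.8 Ω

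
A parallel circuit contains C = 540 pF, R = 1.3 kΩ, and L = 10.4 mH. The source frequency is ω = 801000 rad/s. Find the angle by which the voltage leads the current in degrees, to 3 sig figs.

X_L = ωL = 8330 Ω
X_C = 1/(ωC) = 2310 Ω
Parallel: admittances add. Y = 1/R + 1/(jωL) + jωC
Y = (0.000769 + j0.000312) S
|Y| = 0.000830 S → |Z| = 1/|Y| = 1200 Ω, ∠Z = −∠Y = -22.1°

-22.1°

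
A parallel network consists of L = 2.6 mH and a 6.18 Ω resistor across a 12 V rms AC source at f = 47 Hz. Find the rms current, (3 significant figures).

ω = 2πf = 295.3 rad/s
X_L = ωL = 0.768 Ω
Parallel: admittances add. Y = 1/R + 1/(jωL)
Y = (0.162 − j1.30) S
|Y| = 1.31 S → |Z| = 1/|Y| = 0.762 Ω, ∠Z = −∠Y = 82.9°
I = V/|Z| = 12/0.762 = 15.7 A

15.7 A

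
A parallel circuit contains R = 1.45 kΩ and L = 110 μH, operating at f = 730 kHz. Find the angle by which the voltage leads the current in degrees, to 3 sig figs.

ω = 2πf = 4.587e+06 rad/s
X_L = ωL = 505 Ω
Parallel: admittances add. Y = 1/R + 1/(jωL)
Y = (0.000690 − j0.00198) S
|Y| = 0.00210 S → |Z| = 1/|Y| = 477 Ω, ∠Z = −∠Y = 70.8°

70.8°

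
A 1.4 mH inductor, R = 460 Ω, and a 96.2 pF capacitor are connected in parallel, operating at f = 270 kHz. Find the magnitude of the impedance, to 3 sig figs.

ω = 2πf = 1.696e+06 rad/s
X_L = ωL = 2380 Ω
X_C = 1/(ωC) = 6130 Ω
Parallel: admittances add. Y = 1/R + 1/(jωL) + jωC
Y = (0.00217 − j0.000258) S
|Y| = 0.00219 S → |Z| = 1/|Y| = 457 Ω, ∠Z = −∠Y = 6.76°

457 Ω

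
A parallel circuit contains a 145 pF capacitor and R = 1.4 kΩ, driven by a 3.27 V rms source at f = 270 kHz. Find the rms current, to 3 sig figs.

2.47 mA

ω = 2πf = 1.696e+06 rad/s
X_C = 1/(ωC) = 4070 Ω
Parallel: admittances add. Y = 1/R + jωC
Y = (0.000714 + j0.000246) S
|Y| = 0.000755 S → |Z| = 1/|Y| = 1320 Ω, ∠Z = −∠Y = -19.0°
I = V/|Z| = 3.27/1320 = 2.47 mA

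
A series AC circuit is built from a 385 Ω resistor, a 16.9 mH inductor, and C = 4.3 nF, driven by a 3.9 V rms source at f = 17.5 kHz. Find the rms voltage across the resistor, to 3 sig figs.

ω = 2πf = 110000 rad/s
X_L = ωL = 1860 Ω
X_C = 1/(ωC) = 2120 Ω
Net reactance X = X_L − X_C = -257 Ω
Z = 385 − j257 Ω
|Z| = √(385² + 257²) = 463 Ω
I = V/|Z| = 8.43 mA
V_R = I·|Z_R| = 0.00843 × 385 = 3.24 V

3.24 V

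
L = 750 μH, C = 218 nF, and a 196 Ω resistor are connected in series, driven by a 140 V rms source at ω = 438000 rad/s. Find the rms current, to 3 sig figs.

375 mA

X_L = ωL = 328 Ω
X_C = 1/(ωC) = 10.5 Ω
Net reactance X = X_L − X_C = 318 Ω
Z = 196 + j318 Ω
|Z| = √(196² + 318²) = 374 Ω
I = V/|Z| = 140/374 = 375 mA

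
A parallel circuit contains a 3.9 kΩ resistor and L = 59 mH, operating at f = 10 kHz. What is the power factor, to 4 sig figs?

0.6890

ω = 2πf = 62830 rad/s
X_L = ωL = 3707 Ω
Parallel: admittances add. Y = 1/R + 1/(jωL)
Y = (0.0002564 − j0.0002698) S
|Y| = 0.0003722 S → |Z| = 1/|Y| = 2687 Ω, ∠Z = −∠Y = 46.45°
cos φ = cos(46.45°) = 0.6890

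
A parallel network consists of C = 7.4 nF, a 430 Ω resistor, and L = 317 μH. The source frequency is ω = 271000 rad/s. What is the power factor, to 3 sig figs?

0.235

X_L = ωL = 85.9 Ω
X_C = 1/(ωC) = 499 Ω
Parallel: admittances add. Y = 1/R + 1/(jωL) + jωC
Y = (0.00233 − j0.00964) S
|Y| = 0.00991 S → |Z| = 1/|Y| = 101 Ω, ∠Z = −∠Y = 76.4°
cos φ = cos(76.4°) = 0.235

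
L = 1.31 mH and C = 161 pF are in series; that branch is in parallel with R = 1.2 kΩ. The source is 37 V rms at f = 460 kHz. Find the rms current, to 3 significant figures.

38.2 mA

ω = 2πf = 2.89e+06 rad/s
X_L = ωL = 3790 Ω
X_C = 1/(ωC) = 2150 Ω
Branch 1: Z₁ = R = 1200 Ω
Branch 2 (series LC): Z₂ = j(X_L − X_C) = j1640 Ω
Parallel: Z = Z₁Z₂/(Z₁+Z₂), |Z| = 968 Ω, ∠Z = 36.2°
I = V/|Z| = 37/968 = 38.2 mA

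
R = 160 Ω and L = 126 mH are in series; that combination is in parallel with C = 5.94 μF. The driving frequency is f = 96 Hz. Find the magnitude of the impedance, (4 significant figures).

ω = 2πf = 603.2 rad/s
X_L = ωL = 76.00 Ω
X_C = 1/(ωC) = 279.1 Ω
Branch 1 (R+jX_L): Z₁ = 160.0 + j76.00 Ω, |Z₁| = 177.1 Ω
Branch 2 (−jX_C): Z₂ = −j279.1 Ω
Parallel: Z = Z₁Z₂/(Z₁+Z₂), |Z| = 191.2 Ω, ∠Z = -12.82°

191.2 Ω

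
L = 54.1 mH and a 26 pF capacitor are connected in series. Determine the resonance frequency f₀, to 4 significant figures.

134.2 kHz

ω₀ = 1/√(LC) = 1/√(0.0541 × 2.6e-11) = 843200 rad/s
f₀ = ω₀/(2π) = 134.2 kHz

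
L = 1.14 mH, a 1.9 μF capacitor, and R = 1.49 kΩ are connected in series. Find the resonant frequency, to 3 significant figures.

3.42 kHz

ω₀ = 1/√(LC) = 1/√(0.00114 × 1.9e-06) = 21490 rad/s
f₀ = ω₀/(2π) = 3.42 kHz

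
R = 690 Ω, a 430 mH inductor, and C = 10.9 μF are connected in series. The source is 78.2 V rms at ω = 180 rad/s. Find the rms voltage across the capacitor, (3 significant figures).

49.0 V

X_L = ωL = 77.4 Ω
X_C = 1/(ωC) = 510 Ω
Net reactance X = X_L − X_C = -432 Ω
Z = 690 − j432 Ω
|Z| = √(690² + 432²) = 814 Ω
I = V/|Z| = 96.0 mA
V_C = I·|Z_C| = 0.0960 × 510 = 49.0 V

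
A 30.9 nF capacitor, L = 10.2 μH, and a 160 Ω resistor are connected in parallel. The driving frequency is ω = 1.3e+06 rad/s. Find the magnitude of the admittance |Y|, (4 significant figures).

X_L = ωL = 13.26 Ω
X_C = 1/(ωC) = 24.89 Ω
Parallel: admittances add. Y = 1/R + 1/(jωL) + jωC
Y = (0.006250 − j0.03524) S
|Y| = 0.03579 S → |Z| = 1/|Y| = 27.94 Ω, ∠Z = −∠Y = 79.94°

35.79 mS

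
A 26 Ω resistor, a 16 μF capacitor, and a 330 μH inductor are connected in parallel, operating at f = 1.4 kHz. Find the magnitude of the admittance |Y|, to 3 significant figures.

207 mS

ω = 2πf = 8796 rad/s
X_L = ωL = 2.90 Ω
X_C = 1/(ωC) = 7.11 Ω
Parallel: admittances add. Y = 1/R + 1/(jωL) + jωC
Y = (0.0385 − j0.204) S
|Y| = 0.207 S → |Z| = 1/|Y| = 4.82 Ω, ∠Z = −∠Y = 79.3°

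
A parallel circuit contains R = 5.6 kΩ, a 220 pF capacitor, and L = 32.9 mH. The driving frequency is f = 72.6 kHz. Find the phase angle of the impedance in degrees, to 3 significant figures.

-10.7°

ω = 2πf = 456200 rad/s
X_L = ωL = 15000 Ω
X_C = 1/(ωC) = 9960 Ω
Parallel: admittances add. Y = 1/R + 1/(jωL) + jωC
Y = (0.000179 + j3.37e-05) S
|Y| = 0.000182 S → |Z| = 1/|Y| = 5500 Ω, ∠Z = −∠Y = -10.7°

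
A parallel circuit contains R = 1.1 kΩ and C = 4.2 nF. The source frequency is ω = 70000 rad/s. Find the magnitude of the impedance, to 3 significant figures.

X_C = 1/(ωC) = 3400 Ω
Parallel: admittances add. Y = 1/R + jωC
Y = (0.000909 + j0.000294) S
|Y| = 0.000955 S → |Z| = 1/|Y| = 1050 Ω, ∠Z = −∠Y = -17.9°

1050 Ω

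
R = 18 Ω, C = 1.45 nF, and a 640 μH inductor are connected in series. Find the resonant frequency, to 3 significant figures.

ω₀ = 1/√(LC) = 1/√(0.00064 × 1.45e-09) = 1.038e+06 rad/s
f₀ = ω₀/(2π) = 165 kHz

165 kHz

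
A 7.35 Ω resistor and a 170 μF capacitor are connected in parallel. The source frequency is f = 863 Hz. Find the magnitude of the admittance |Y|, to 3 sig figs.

ω = 2πf = 5422 rad/s
X_C = 1/(ωC) = 1.08 Ω
Parallel: admittances add. Y = 1/R + jωC
Y = (0.136 + j0.922) S
|Y| = 0.932 S → |Z| = 1/|Y| = 1.07 Ω, ∠Z = −∠Y = -81.6°

932 mS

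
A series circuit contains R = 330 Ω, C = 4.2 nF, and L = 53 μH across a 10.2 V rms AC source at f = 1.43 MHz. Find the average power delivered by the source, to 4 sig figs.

ω = 2πf = 8.985e+06 rad/s
X_L = ωL = 476.2 Ω
X_C = 1/(ωC) = 26.50 Ω
Net reactance X = X_L − X_C = 449.7 Ω
Z = 330.0 + j449.7 Ω
|Z| = √(330.0² + 449.7²) = 557.8 Ω
∠Z = arctan(449.7/330.0) = 53.73°
I = V/|Z| = 18.29 mA
P = VI cos φ = 10.2 × 0.01829 × cos(53.73°) = 110.3 mW

110.3 mW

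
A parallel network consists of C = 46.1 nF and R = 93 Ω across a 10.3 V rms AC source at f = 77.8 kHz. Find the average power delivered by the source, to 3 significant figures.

1.14 W

ω = 2πf = 488800 rad/s
X_C = 1/(ωC) = 44.4 Ω
Parallel: admittances add. Y = 1/R + jωC
Y = (0.0108 + j0.0225) S
|Y| = 0.0250 S → |Z| = 1/|Y| = 40.0 Ω, ∠Z = −∠Y = -64.5°
I = V/|Z| = 257 mA
P = VI cos φ = 10.3 × 0.257 × cos(-64.5°) = 1.14 W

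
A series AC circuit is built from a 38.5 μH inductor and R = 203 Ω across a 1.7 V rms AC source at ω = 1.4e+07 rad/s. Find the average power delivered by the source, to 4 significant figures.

X_L = ωL = 539.0 Ω
Z = 203.0 + j539.0 Ω
|Z| = √(203.0² + 539.0²) = 576.0 Ω
∠Z = arctan(539.0/203.0) = 69.36°
I = V/|Z| = 2.952 mA
P = VI cos φ = 1.7 × 0.002952 × cos(69.36°) = 1.769 mW

1.769 mW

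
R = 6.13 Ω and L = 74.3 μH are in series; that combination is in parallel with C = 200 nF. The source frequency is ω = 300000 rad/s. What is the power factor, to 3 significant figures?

X_L = ωL = 22.3 Ω
X_C = 1/(ωC) = 16.7 Ω
Branch 1 (R+jX_L): Z₁ = 6.13 + j22.3 Ω, |Z₁| = 23.1 Ω
Branch 2 (−jX_C): Z₂ = −j16.7 Ω
Parallel: Z = Z₁Z₂/(Z₁+Z₂), |Z| = 46.3 Ω, ∠Z = -57.9°
cos φ = cos(-57.9°) = 0.531

0.531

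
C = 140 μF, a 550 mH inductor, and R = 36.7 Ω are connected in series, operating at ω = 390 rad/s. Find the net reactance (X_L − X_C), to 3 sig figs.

X_L = ωL = 215 Ω
X_C = 1/(ωC) = 18.3 Ω
X = 215 − 18.3 = 196 Ω

196 Ω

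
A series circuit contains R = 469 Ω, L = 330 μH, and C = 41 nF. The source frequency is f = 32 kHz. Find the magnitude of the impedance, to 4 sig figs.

ω = 2πf = 201100 rad/s
X_L = ωL = 66.35 Ω
X_C = 1/(ωC) = 121.3 Ω
Net reactance X = X_L − X_C = -54.96 Ω
Z = 469.0 − j54.96 Ω
|Z| = √(469.0² + 54.96²) = 472.2 Ω

472.2 Ω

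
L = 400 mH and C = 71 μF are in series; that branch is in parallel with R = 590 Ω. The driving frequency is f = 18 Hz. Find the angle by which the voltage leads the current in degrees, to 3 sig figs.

ω = 2πf = 113.1 rad/s
X_L = ωL = 45.2 Ω
X_C = 1/(ωC) = 125 Ω
Branch 1: Z₁ = R = 590 Ω
Branch 2 (series LC): Z₂ = j(X_L − X_C) = −j79.3 Ω
Parallel: Z = Z₁Z₂/(Z₁+Z₂), |Z| = 78.6 Ω, ∠Z = -82.3°

-82.3°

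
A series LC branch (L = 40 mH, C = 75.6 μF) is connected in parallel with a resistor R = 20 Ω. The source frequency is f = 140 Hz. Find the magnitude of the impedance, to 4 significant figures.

ω = 2πf = 879.6 rad/s
X_L = ωL = 35.19 Ω
X_C = 1/(ωC) = 15.04 Ω
Branch 1: Z₁ = R = 20.00 Ω
Branch 2 (series LC): Z₂ = j(X_L − X_C) = j20.15 Ω
Parallel: Z = Z₁Z₂/(Z₁+Z₂), |Z| = 14.19 Ω, ∠Z = 44.79°

14.19 Ω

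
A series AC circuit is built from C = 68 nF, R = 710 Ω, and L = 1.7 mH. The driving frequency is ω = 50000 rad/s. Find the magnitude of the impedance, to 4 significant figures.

740.2 Ω

X_L = ωL = 85.00 Ω
X_C = 1/(ωC) = 294.1 Ω
Net reactance X = X_L − X_C = -209.1 Ω
Z = 710.0 − j209.1 Ω
|Z| = √(710.0² + 209.1²) = 740.2 Ω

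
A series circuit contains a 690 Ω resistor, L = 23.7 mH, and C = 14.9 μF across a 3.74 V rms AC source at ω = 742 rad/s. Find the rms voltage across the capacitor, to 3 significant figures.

0.488 V

X_L = ωL = 17.6 Ω
X_C = 1/(ωC) = 90.5 Ω
Net reactance X = X_L − X_C = -72.9 Ω
Z = 690 − j72.9 Ω
|Z| = √(690² + 72.9²) = 694 Ω
I = V/|Z| = 5.39 mA
V_C = I·|Z_C| = 0.00539 × 90.5 = 0.488 V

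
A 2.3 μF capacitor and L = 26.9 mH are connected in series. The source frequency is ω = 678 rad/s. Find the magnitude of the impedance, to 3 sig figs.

X_L = ωL = 18.2 Ω
X_C = 1/(ωC) = 641 Ω
Net reactance X = X_L − X_C = -623 Ω
Z = − j623 Ω
|Z| = √(0² + 623²) = 623 Ω

623 Ω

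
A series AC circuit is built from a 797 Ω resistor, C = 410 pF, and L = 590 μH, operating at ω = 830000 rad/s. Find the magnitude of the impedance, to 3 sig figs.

X_L = ωL = 490 Ω
X_C = 1/(ωC) = 2940 Ω
Net reactance X = X_L − X_C = -2450 Ω
Z = 797 − j2450 Ω
|Z| = √(797² + 2450²) = 2580 Ω

2580 Ω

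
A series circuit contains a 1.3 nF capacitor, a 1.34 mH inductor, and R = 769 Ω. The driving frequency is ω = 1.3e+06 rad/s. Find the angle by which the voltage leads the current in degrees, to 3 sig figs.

X_L = ωL = 1740 Ω
X_C = 1/(ωC) = 592 Ω
Net reactance X = X_L − X_C = 1150 Ω
Z = 769 + j1150 Ω
|Z| = √(769² + 1150²) = 1380 Ω
∠Z = arctan(1150/769) = 56.2°

56.2°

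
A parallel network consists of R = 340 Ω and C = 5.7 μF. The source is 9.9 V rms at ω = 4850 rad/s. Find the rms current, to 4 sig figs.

275.2 mA

X_C = 1/(ωC) = 36.17 Ω
Parallel: admittances add. Y = 1/R + jωC
Y = (0.002941 + j0.02764) S
|Y| = 0.02780 S → |Z| = 1/|Y| = 35.97 Ω, ∠Z = −∠Y = -83.93°
I = V/|Z| = 9.9/35.97 = 275.2 mA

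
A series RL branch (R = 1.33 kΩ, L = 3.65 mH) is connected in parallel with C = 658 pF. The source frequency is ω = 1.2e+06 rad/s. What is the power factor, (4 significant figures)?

0.1087

X_L = ωL = 4380 Ω
X_C = 1/(ωC) = 1266 Ω
Branch 1 (R+jX_L): Z₁ = 1330 + j4380 Ω, |Z₁| = 4577 Ω
Branch 2 (−jX_C): Z₂ = −j1266 Ω
Parallel: Z = Z₁Z₂/(Z₁+Z₂), |Z| = 1712 Ω, ∠Z = -83.76°
cos φ = cos(-83.76°) = 0.1087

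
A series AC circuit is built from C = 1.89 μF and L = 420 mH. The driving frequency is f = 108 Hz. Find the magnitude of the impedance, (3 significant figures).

495 Ω

ω = 2πf = 678.6 rad/s
X_L = ωL = 285 Ω
X_C = 1/(ωC) = 780 Ω
Net reactance X = X_L − X_C = -495 Ω
Z = − j495 Ω
|Z| = √(0² + 495²) = 495 Ω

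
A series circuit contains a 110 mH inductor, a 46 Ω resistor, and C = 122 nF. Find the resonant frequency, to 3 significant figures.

1.37 kHz

ω₀ = 1/√(LC) = 1/√(0.11 × 1.22e-07) = 8632 rad/s
f₀ = ω₀/(2π) = 1.37 kHz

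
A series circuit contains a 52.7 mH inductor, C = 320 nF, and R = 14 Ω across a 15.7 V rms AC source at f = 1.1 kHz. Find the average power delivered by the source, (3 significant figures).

ω = 2πf = 6912 rad/s
X_L = ωL = 364 Ω
X_C = 1/(ωC) = 452 Ω
Net reactance X = X_L − X_C = -87.9 Ω
Z = 14.0 − j87.9 Ω
|Z| = √(14.0² + 87.9²) = 89.0 Ω
∠Z = arctan(-87.9/14.0) = -81.0°
I = V/|Z| = 176 mA
P = VI cos φ = 15.7 × 0.176 × cos(-81.0°) = 436 mW

436 mW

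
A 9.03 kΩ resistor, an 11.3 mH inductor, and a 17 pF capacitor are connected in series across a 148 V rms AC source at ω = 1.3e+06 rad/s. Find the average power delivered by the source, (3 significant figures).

X_L = ωL = 14700 Ω
X_C = 1/(ωC) = 45200 Ω
Net reactance X = X_L − X_C = -30600 Ω
Z = 9030 − j30600 Ω
|Z| = √(9030² + 30600²) = 31900 Ω
∠Z = arctan(-30600/9030) = -73.5°
I = V/|Z| = 4.64 mA
P = VI cos φ = 148 × 0.00464 × cos(-73.5°) = 195 mW

195 mW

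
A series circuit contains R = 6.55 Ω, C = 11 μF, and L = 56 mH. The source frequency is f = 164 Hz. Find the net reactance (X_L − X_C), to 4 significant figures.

-30.52 Ω

ω = 2πf = 1030 rad/s
X_L = ωL = 57.70 Ω
X_C = 1/(ωC) = 88.22 Ω
X = 57.70 − 88.22 = -30.52 Ω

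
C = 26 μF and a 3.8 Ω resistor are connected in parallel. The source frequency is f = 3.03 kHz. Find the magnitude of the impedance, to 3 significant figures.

ω = 2πf = 19040 rad/s
X_C = 1/(ωC) = 2.02 Ω
Parallel: admittances add. Y = 1/R + jωC
Y = (0.263 + j0.495) S
|Y| = 0.561 S → |Z| = 1/|Y| = 1.78 Ω, ∠Z = −∠Y = -62.0°

1.78 Ω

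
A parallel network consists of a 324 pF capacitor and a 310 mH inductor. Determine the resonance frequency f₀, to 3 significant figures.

ω₀ = 1/√(LC) = 1/√(0.31 × 3.24e-10) = 99780 rad/s
f₀ = ω₀/(2π) = 15.9 kHz

15.9 kHz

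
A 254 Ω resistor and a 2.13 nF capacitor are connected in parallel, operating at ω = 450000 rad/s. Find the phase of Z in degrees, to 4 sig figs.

X_C = 1/(ωC) = 1043 Ω
Parallel: admittances add. Y = 1/R + jωC
Y = (0.003937 + j0.0009585) S
|Y| = 0.004052 S → |Z| = 1/|Y| = 246.8 Ω, ∠Z = −∠Y = -13.68°

-13.68°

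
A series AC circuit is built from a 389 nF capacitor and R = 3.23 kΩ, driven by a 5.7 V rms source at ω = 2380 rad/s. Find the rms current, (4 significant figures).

X_C = 1/(ωC) = 1080 Ω
Z = 3230 − j1080 Ω
|Z| = √(3230² + 1080²) = 3406 Ω
I = V/|Z| = 5.7/3406 = 1.674 mA

1.674 mA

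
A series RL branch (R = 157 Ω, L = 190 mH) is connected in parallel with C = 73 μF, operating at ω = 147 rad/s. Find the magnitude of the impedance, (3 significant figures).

87.4 Ω

X_L = ωL = 27.9 Ω
X_C = 1/(ωC) = 93.2 Ω
Branch 1 (R+jX_L): Z₁ = 157 + j27.9 Ω, |Z₁| = 159 Ω
Branch 2 (−jX_C): Z₂ = −j93.2 Ω
Parallel: Z = Z₁Z₂/(Z₁+Z₂), |Z| = 87.4 Ω, ∠Z = -57.3°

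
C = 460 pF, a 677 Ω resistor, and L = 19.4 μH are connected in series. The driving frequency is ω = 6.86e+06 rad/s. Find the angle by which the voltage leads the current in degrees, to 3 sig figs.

X_L = ωL = 133 Ω
X_C = 1/(ωC) = 317 Ω
Net reactance X = X_L − X_C = -184 Ω
Z = 677 − j184 Ω
|Z| = √(677² + 184²) = 702 Ω
∠Z = arctan(-184/677) = -15.2°

-15.2°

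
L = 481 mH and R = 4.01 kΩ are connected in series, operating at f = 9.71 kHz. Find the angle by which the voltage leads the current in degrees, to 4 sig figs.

82.22°

ω = 2πf = 61010 rad/s
X_L = ωL = 29350 Ω
Z = 4010 + j29350 Ω
|Z| = √(4010² + 29350²) = 29620 Ω
∠Z = arctan(29350/4010) = 82.22°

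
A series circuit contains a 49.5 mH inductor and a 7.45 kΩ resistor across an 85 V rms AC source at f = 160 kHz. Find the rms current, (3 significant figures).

ω = 2πf = 1.005e+06 rad/s
X_L = ωL = 49800 Ω
Z = 7450 + j49800 Ω
|Z| = √(7450² + 49800²) = 50300 Ω
I = V/|Z| = 85/50300 = 1.69 mA

1.69 mA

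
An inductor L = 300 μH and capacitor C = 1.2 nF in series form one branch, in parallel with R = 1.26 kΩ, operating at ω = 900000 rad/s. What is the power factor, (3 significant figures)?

0.462

X_L = ωL = 270 Ω
X_C = 1/(ωC) = 926 Ω
Branch 1: Z₁ = R = 1260 Ω
Branch 2 (series LC): Z₂ = j(X_L − X_C) = −j656 Ω
Parallel: Z = Z₁Z₂/(Z₁+Z₂), |Z| = 582 Ω, ∠Z = -62.5°
cos φ = cos(-62.5°) = 0.462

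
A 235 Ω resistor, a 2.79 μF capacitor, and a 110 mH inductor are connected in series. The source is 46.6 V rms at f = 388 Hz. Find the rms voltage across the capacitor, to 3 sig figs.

ω = 2πf = 2438 rad/s
X_L = ωL = 268 Ω
X_C = 1/(ωC) = 147 Ω
Net reactance X = X_L − X_C = 121 Ω
Z = 235 + j121 Ω
|Z| = √(235² + 121²) = 264 Ω
I = V/|Z| = 176 mA
V_C = I·|Z_C| = 0.176 × 147 = 25.9 V

25.9 V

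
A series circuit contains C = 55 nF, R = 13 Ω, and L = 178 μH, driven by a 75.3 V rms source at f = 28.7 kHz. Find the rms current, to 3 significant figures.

1.08 A

ω = 2πf = 180300 rad/s
X_L = ωL = 32.1 Ω
X_C = 1/(ωC) = 101 Ω
Net reactance X = X_L − X_C = -68.7 Ω
Z = 13.0 − j68.7 Ω
|Z| = √(13.0² + 68.7²) = 69.9 Ω
I = V/|Z| = 75.3/69.9 = 1.08 A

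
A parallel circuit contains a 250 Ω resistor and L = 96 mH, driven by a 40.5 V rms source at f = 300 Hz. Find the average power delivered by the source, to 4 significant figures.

ω = 2πf = 1885 rad/s
X_L = ωL = 181.0 Ω
Parallel: admittances add. Y = 1/R + 1/(jωL)
Y = (0.004000 − j0.005526) S
|Y| = 0.006822 S → |Z| = 1/|Y| = 146.6 Ω, ∠Z = −∠Y = 54.10°
I = V/|Z| = 276.3 mA
P = VI cos φ = 40.5 × 0.2763 × cos(54.10°) = 6.561 W

6.561 W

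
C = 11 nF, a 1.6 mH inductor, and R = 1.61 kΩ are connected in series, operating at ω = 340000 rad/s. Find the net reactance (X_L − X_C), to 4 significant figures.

276.6 Ω

X_L = ωL = 544.0 Ω
X_C = 1/(ωC) = 267.4 Ω
X = 544.0 − 267.4 = 276.6 Ω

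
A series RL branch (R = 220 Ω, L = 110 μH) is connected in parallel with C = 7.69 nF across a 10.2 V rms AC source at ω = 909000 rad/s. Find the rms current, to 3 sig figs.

66.1 mA

X_L = ωL = 100 Ω
X_C = 1/(ωC) = 143 Ω
Branch 1 (R+jX_L): Z₁ = 220 + j100 Ω, |Z₁| = 242 Ω
Branch 2 (−jX_C): Z₂ = −j143 Ω
Parallel: Z = Z₁Z₂/(Z₁+Z₂), |Z| = 154 Ω, ∠Z = -54.5°
I = V/|Z| = 10.2/154 = 66.1 mA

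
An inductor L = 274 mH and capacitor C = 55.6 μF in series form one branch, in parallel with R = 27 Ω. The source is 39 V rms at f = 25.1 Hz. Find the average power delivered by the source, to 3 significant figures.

ω = 2πf = 157.7 rad/s
X_L = ωL = 43.2 Ω
X_C = 1/(ωC) = 114 Ω
Branch 1: Z₁ = R = 27.0 Ω
Branch 2 (series LC): Z₂ = j(X_L − X_C) = −j70.8 Ω
Parallel: Z = Z₁Z₂/(Z₁+Z₂), |Z| = 25.2 Ω, ∠Z = -20.9°
I = V/|Z| = 1.55 A
P = VI cos φ = 39 × 1.55 × cos(-20.9°) = 56.3 W

56.3 W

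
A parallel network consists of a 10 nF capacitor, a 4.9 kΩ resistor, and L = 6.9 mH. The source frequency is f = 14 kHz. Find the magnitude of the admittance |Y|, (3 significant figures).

795 μS

ω = 2πf = 87960 rad/s
X_L = ωL = 607 Ω
X_C = 1/(ωC) = 1140 Ω
Parallel: admittances add. Y = 1/R + 1/(jωL) + jωC
Y = (0.000204 − j0.000768) S
|Y| = 0.000795 S → |Z| = 1/|Y| = 1260 Ω, ∠Z = −∠Y = 75.1°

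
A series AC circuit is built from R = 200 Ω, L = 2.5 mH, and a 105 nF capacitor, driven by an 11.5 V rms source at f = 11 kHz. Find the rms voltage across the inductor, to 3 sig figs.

ω = 2πf = 69120 rad/s
X_L = ωL = 173 Ω
X_C = 1/(ωC) = 138 Ω
Net reactance X = X_L − X_C = 35.0 Ω
Z = 200 + j35.0 Ω
|Z| = √(200² + 35.0²) = 203 Ω
I = V/|Z| = 56.6 mA
V_L = I·|Z_L| = 0.0566 × 173 = 9.79 V

9.79 V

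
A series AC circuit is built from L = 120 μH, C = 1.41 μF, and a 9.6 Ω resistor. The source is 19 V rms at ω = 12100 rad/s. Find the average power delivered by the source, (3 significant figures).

X_L = ωL = 1.45 Ω
X_C = 1/(ωC) = 58.6 Ω
Net reactance X = X_L − X_C = -57.2 Ω
Z = 9.60 − j57.2 Ω
|Z| = √(9.60² + 57.2²) = 58.0 Ω
∠Z = arctan(-57.2/9.60) = -80.5°
I = V/|Z| = 328 mA
P = VI cos φ = 19 × 0.328 × cos(-80.5°) = 1.03 W

1.03 W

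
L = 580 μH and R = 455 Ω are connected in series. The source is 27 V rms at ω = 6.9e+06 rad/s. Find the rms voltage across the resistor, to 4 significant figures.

3.050 V

X_L = ωL = 4002 Ω
Z = 455.0 + j4002 Ω
|Z| = √(455.0² + 4002²) = 4028 Ω
I = V/|Z| = 6.703 mA
V_R = I·|Z_R| = 0.006703 × 455.0 = 3.050 V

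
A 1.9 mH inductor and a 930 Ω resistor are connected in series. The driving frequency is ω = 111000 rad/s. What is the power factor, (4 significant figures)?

X_L = ωL = 210.9 Ω
Z = 930.0 + j210.9 Ω
|Z| = √(930.0² + 210.9²) = 953.6 Ω
∠Z = arctan(210.9/930.0) = 12.78°
cos φ = cos(12.78°) = 0.9752

0.9752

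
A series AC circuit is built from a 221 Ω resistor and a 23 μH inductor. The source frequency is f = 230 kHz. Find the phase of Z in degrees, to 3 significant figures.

8.55°

ω = 2πf = 1.445e+06 rad/s
X_L = ωL = 33.2 Ω
Z = 221 + j33.2 Ω
|Z| = √(221² + 33.2²) = 223 Ω
∠Z = arctan(33.2/221) = 8.55°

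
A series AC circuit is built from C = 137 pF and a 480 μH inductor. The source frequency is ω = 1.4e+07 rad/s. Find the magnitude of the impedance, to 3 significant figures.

6200 Ω

X_L = ωL = 6720 Ω
X_C = 1/(ωC) = 521 Ω
Net reactance X = X_L − X_C = 6200 Ω
Z = j6200 Ω
|Z| = √(0² + 6200²) = 6200 Ω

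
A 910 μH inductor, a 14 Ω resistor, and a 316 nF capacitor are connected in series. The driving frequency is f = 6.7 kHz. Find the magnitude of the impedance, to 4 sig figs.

39.43 Ω

ω = 2πf = 42100 rad/s
X_L = ωL = 38.31 Ω
X_C = 1/(ωC) = 75.17 Ω
Net reactance X = X_L − X_C = -36.86 Ω
Z = 14.00 − j36.86 Ω
|Z| = √(14.00² + 36.86²) = 39.43 Ω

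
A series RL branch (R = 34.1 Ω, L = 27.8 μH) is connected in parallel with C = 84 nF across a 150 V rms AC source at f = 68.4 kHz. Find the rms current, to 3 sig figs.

5.63 A

ω = 2πf = 429800 rad/s
X_L = ωL = 11.9 Ω
X_C = 1/(ωC) = 27.7 Ω
Branch 1 (R+jX_L): Z₁ = 34.1 + j11.9 Ω, |Z₁| = 36.1 Ω
Branch 2 (−jX_C): Z₂ = −j27.7 Ω
Parallel: Z = Z₁Z₂/(Z₁+Z₂), |Z| = 26.6 Ω, ∠Z = -45.9°
I = V/|Z| = 150/26.6 = 5.63 A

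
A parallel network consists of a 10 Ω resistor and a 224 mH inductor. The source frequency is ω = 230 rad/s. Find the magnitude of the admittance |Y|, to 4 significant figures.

X_L = ωL = 51.52 Ω
Parallel: admittances add. Y = 1/R + 1/(jωL)
Y = (0.1000 − j0.01941) S
|Y| = 0.1019 S → |Z| = 1/|Y| = 9.817 Ω, ∠Z = −∠Y = 10.98°

101.9 mS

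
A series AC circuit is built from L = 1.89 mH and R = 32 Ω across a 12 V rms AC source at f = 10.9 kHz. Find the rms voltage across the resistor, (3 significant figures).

2.88 V

ω = 2πf = 68490 rad/s
X_L = ωL = 129 Ω
Z = 32.0 + j129 Ω
|Z| = √(32.0² + 129²) = 133 Ω
I = V/|Z| = 90.0 mA
V_R = I·|Z_R| = 0.0900 × 32.0 = 2.88 V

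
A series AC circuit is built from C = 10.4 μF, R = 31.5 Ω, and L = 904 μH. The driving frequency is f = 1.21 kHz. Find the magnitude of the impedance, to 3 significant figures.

ω = 2πf = 7603 rad/s
X_L = ωL = 6.87 Ω
X_C = 1/(ωC) = 12.6 Ω
Net reactance X = X_L − X_C = -5.77 Ω
Z = 31.5 − j5.77 Ω
|Z| = √(31.5² + 5.77²) = 32.0 Ω

32.0 Ω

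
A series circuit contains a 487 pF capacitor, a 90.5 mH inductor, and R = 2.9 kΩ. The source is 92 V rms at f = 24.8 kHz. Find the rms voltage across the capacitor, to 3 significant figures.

398 V

ω = 2πf = 155800 rad/s
X_L = ωL = 14100 Ω
X_C = 1/(ωC) = 13200 Ω
Net reactance X = X_L − X_C = 924 Ω
Z = 2900 + j924 Ω
|Z| = √(2900² + 924²) = 3040 Ω
I = V/|Z| = 30.2 mA
V_C = I·|Z_C| = 0.0302 × 13200 = 398 V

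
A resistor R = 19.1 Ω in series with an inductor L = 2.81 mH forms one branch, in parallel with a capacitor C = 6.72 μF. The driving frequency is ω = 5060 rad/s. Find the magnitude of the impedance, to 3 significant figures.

28.7 Ω

X_L = ωL = 14.2 Ω
X_C = 1/(ωC) = 29.4 Ω
Branch 1 (R+jX_L): Z₁ = 19.1 + j14.2 Ω, |Z₁| = 23.8 Ω
Branch 2 (−jX_C): Z₂ = −j29.4 Ω
Parallel: Z = Z₁Z₂/(Z₁+Z₂), |Z| = 28.7 Ω, ∠Z = -14.8°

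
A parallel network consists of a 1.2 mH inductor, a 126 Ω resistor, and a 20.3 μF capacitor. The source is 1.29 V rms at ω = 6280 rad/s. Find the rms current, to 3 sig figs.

12.2 mA

X_L = ωL = 7.54 Ω
X_C = 1/(ωC) = 7.84 Ω
Parallel: admittances add. Y = 1/R + 1/(jωL) + jωC
Y = (0.00794 − j0.00521) S
|Y| = 0.00950 S → |Z| = 1/|Y| = 105 Ω, ∠Z = −∠Y = 33.3°
I = V/|Z| = 1.29/105 = 12.2 mA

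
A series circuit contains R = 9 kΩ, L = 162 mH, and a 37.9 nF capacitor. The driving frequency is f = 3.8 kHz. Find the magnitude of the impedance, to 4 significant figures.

9415 Ω

ω = 2πf = 23880 rad/s
X_L = ωL = 3868 Ω
X_C = 1/(ωC) = 1105 Ω
Net reactance X = X_L − X_C = 2763 Ω
Z = 9000 + j2763 Ω
|Z| = √(9000² + 2763²) = 9415 Ω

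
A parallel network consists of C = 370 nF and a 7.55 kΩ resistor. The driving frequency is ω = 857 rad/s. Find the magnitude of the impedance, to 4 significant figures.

X_C = 1/(ωC) = 3154 Ω
Parallel: admittances add. Y = 1/R + jωC
Y = (0.0001325 + j0.0003171) S
|Y| = 0.0003436 S → |Z| = 1/|Y| = 2910 Ω, ∠Z = −∠Y = -67.33°

2910 Ω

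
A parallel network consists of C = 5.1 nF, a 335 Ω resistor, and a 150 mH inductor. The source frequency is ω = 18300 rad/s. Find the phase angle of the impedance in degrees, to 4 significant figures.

5.187°

X_L = ωL = 2745 Ω
X_C = 1/(ωC) = 10710 Ω
Parallel: admittances add. Y = 1/R + 1/(jωL) + jωC
Y = (0.002985 − j0.0002710) S
|Y| = 0.002997 S → |Z| = 1/|Y| = 333.6 Ω, ∠Z = −∠Y = 5.187°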